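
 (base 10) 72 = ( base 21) 39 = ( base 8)110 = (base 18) 40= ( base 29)2E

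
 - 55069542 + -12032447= -67101989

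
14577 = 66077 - 51500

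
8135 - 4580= 3555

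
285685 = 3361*85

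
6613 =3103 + 3510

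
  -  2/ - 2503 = 2/2503=0.00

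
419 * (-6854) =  - 2871826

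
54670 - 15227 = 39443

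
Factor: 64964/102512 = 2^( - 2)*43^( - 1)*109^1 = 109/172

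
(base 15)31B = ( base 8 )1275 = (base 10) 701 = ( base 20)1f1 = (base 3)221222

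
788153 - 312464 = 475689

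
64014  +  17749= 81763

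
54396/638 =85 + 83/319 = 85.26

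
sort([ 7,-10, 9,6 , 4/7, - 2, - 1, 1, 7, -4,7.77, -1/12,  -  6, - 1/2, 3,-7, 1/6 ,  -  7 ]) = [ - 10,-7, - 7, - 6, - 4, - 2, - 1, -1/2 ,-1/12,1/6, 4/7 , 1,3, 6,7,7,  7.77, 9 ] 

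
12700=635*20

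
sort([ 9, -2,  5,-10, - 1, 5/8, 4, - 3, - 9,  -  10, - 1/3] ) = [  -  10,- 10, - 9, - 3,-2, - 1,-1/3,  5/8, 4, 5, 9 ] 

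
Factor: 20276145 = 3^2*5^1*450581^1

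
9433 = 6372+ 3061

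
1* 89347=89347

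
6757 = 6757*1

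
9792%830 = 662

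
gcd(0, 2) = 2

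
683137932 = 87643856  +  595494076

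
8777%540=137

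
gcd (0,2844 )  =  2844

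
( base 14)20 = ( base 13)22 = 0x1C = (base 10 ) 28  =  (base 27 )11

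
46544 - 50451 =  - 3907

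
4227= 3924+303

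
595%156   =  127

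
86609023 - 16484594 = 70124429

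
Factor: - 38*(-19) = 2^1*19^2 = 722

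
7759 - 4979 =2780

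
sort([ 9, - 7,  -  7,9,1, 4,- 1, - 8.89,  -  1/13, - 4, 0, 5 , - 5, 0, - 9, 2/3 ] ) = [ - 9, - 8.89, - 7, - 7  , - 5 , - 4, - 1, - 1/13, 0,0,2/3,1,4, 5, 9, 9 ] 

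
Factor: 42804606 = 2^1*3^1*13^1*17^1*19^1*1699^1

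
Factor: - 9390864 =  - 2^4 * 3^1 * 7^1*19^1*1471^1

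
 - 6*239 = - 1434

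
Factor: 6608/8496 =7/9 = 3^( - 2) * 7^1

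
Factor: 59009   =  59009^1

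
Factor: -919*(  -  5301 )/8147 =4871619/8147=3^2*19^1*31^1*919^1*8147^(- 1 )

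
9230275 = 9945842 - 715567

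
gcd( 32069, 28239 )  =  1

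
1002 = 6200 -5198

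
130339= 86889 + 43450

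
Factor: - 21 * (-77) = 3^1*7^2 * 11^1 = 1617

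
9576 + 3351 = 12927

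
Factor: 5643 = 3^3*11^1*19^1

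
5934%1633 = 1035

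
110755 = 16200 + 94555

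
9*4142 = 37278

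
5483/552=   9 + 515/552  =  9.93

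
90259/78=6943/6 =1157.17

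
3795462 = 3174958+620504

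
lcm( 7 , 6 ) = 42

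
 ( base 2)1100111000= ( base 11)68a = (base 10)824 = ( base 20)214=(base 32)po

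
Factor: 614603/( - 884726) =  - 2^(- 1 )*11^1 * 59^1*947^1*442363^(  -  1 )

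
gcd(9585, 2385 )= 45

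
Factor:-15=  - 3^1 * 5^1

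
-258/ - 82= 129/41=3.15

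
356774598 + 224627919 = 581402517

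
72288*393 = 28409184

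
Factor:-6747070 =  - 2^1*5^1 *11^1 * 83^1*739^1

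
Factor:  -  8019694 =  - 2^1 * 907^1*4421^1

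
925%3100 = 925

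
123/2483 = 123/2483 =0.05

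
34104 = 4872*7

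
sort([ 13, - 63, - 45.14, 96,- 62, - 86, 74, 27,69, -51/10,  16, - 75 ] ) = [ - 86, - 75, - 63, - 62, - 45.14, - 51/10, 13, 16, 27, 69 , 74, 96] 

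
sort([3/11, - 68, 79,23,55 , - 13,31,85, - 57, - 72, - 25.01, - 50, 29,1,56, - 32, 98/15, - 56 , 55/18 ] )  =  [-72 , - 68, - 57,-56,  -  50, - 32, -25.01, - 13,  3/11, 1,55/18,98/15 , 23,29, 31,55 , 56,79, 85]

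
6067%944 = 403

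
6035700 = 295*20460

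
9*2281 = 20529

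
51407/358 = 51407/358 =143.59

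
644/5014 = 14/109  =  0.13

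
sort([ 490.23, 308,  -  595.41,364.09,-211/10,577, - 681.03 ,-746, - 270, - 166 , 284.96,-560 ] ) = [- 746, - 681.03, - 595.41,-560, - 270, - 166,-211/10, 284.96, 308, 364.09, 490.23, 577]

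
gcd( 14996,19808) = 4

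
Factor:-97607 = - 97607^1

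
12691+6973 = 19664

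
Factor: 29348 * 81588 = 2394444624 = 2^4 * 3^1*11^1 * 13^1 * 23^1*29^1*523^1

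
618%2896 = 618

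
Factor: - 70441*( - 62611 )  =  7^1*17^1*29^2*127^1*347^1 =4410381451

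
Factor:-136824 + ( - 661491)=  - 798315  =  -3^1*5^1*7^1*7603^1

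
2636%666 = 638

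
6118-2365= 3753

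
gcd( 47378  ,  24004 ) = 2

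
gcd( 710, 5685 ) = 5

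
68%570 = 68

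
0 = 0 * 6464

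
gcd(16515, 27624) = 3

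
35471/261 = 35471/261 = 135.90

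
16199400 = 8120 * 1995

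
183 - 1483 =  - 1300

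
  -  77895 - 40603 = -118498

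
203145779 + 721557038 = 924702817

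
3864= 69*56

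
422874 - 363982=58892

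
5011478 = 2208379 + 2803099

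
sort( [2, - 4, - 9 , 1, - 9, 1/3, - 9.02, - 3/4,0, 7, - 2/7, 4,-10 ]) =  [ - 10, - 9.02, - 9, - 9, - 4, - 3/4, - 2/7,0, 1/3,1,2,4,7]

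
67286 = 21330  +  45956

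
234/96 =2+7/16 = 2.44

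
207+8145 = 8352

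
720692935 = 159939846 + 560753089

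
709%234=7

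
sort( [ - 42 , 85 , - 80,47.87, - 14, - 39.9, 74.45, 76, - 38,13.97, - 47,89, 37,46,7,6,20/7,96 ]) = [ - 80 , - 47, - 42  , - 39.9, - 38, - 14,20/7, 6, 7,13.97,37,46,47.87, 74.45,  76, 85,89,96 ]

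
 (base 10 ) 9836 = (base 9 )14438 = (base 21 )1168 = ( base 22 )K72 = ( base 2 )10011001101100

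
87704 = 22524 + 65180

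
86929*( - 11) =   -  956219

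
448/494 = 224/247 = 0.91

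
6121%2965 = 191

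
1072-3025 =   -  1953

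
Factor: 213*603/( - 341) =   -  3^3*11^( - 1)*31^( - 1 ) * 67^1*71^1 = - 128439/341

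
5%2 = 1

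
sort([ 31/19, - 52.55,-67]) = [ - 67, - 52.55,31/19 ]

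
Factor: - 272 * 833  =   - 2^4*7^2 * 17^2 = - 226576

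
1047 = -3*(-349)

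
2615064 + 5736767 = 8351831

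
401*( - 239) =  -  95839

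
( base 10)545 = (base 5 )4140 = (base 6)2305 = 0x221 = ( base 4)20201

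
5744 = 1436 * 4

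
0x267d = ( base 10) 9853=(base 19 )185b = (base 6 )113341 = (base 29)BKM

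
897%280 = 57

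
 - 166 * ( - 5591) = 928106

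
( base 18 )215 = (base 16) 29F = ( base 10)671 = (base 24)13N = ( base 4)22133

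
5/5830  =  1/1166 = 0.00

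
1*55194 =55194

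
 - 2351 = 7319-9670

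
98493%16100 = 1893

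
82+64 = 146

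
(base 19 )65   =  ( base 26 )4f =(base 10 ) 119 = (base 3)11102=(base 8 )167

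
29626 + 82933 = 112559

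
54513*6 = 327078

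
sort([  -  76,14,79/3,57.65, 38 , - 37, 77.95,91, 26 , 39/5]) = [ - 76, - 37,39/5,14 , 26,79/3, 38, 57.65, 77.95 , 91]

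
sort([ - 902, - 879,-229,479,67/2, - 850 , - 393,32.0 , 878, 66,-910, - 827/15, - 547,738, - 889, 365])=[ - 910, - 902, - 889, - 879, - 850, - 547 ,-393, - 229, - 827/15,32.0,67/2, 66,365, 479,738,878 ]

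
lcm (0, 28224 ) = 0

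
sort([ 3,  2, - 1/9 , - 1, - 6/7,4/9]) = [-1, -6/7, - 1/9, 4/9,2, 3] 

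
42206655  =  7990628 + 34216027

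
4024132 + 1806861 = 5830993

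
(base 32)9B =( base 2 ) 100101011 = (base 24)cb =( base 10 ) 299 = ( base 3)102002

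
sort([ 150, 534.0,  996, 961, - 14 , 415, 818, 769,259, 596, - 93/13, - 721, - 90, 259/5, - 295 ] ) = [  -  721, - 295, - 90, - 14, - 93/13, 259/5, 150, 259, 415, 534.0 , 596, 769,818, 961 , 996 ] 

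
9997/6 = 1666+ 1/6 = 1666.17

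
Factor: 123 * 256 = 2^8*3^1*41^1 = 31488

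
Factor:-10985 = -5^1 *13^3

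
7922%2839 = 2244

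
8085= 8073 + 12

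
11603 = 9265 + 2338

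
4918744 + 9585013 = 14503757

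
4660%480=340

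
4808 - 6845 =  - 2037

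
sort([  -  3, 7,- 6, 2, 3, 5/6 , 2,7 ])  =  [-6 ,  -  3,5/6,  2,2,  3,7,7] 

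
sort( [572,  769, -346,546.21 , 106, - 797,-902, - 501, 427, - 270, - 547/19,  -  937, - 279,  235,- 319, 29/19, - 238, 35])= [ - 937,  -  902 , - 797, - 501,-346, - 319, - 279, - 270  , - 238, - 547/19, 29/19,35 , 106,235,  427, 546.21, 572, 769] 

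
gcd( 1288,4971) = 1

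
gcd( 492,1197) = 3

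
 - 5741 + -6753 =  - 12494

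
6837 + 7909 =14746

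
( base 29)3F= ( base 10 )102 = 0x66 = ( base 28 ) 3I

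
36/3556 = 9/889=0.01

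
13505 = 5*2701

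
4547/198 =4547/198 = 22.96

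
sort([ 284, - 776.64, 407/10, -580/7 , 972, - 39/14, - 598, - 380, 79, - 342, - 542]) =[ - 776.64, - 598, - 542, - 380,-342,-580/7 , - 39/14, 407/10 , 79,284, 972]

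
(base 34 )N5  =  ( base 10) 787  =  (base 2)1100010011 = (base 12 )557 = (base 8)1423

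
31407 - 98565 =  - 67158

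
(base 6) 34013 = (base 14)1A41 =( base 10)4761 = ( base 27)6e9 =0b1001010011001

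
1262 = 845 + 417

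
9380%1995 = 1400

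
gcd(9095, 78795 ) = 85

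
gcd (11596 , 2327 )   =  13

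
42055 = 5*8411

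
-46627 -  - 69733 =23106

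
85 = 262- 177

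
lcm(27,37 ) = 999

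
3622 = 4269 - 647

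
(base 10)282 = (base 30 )9C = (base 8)432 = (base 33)8I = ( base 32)8Q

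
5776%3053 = 2723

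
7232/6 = 3616/3  =  1205.33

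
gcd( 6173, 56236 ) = 1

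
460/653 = 460/653 = 0.70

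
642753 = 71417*9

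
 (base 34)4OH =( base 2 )1010101010001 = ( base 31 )5l1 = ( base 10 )5457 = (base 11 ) 4111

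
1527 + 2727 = 4254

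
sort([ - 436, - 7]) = [  -  436 ,  -  7] 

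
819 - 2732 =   -  1913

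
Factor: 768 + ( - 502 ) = 2^1*7^1*19^1 = 266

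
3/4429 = 3/4429 = 0.00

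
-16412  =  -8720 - 7692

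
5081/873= 5 + 716/873 = 5.82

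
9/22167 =1/2463 = 0.00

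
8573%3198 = 2177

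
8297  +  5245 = 13542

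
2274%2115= 159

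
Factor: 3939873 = 3^1*7^1*163^1 * 1151^1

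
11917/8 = 1489 + 5/8 = 1489.62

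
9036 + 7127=16163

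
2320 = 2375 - 55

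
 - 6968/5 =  - 6968/5 = - 1393.60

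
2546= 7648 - 5102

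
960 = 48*20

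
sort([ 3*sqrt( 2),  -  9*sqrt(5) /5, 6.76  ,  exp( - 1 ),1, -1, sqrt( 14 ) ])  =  [-9*sqrt (5 )/5, - 1,exp(- 1 ),1,sqrt ( 14),3*sqrt(2),6.76]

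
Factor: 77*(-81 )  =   - 3^4*7^1*11^1  =  - 6237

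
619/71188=619/71188  =  0.01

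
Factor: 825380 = 2^2 * 5^1 * 41269^1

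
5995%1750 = 745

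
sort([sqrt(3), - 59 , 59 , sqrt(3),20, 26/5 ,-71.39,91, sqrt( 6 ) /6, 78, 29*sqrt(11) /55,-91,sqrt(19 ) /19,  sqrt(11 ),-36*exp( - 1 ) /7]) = [ - 91,- 71.39,-59 ,-36*exp(-1)/7, sqrt (19 )/19, sqrt( 6 ) /6, sqrt (3 ), sqrt ( 3 ), 29 *sqrt( 11) /55, sqrt( 11 ) , 26/5 , 20,  59,78,91 ]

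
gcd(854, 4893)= 7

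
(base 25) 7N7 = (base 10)4957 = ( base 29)5PR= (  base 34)49r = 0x135d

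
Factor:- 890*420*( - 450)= 168210000=2^4*3^3*5^4*7^1*89^1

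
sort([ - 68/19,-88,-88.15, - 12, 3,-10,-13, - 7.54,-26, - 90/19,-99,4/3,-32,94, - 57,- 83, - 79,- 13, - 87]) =[ - 99,-88.15,  -  88, - 87, - 83,-79, - 57,-32, - 26, - 13, - 13  ,-12,-10, - 7.54,-90/19,-68/19,4/3,3, 94] 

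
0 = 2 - 2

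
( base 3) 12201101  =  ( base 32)428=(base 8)10110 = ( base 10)4168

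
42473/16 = 42473/16 = 2654.56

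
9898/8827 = 1+153/1261 = 1.12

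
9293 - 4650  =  4643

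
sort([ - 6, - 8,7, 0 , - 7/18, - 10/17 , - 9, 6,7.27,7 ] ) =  [ - 9 , - 8, - 6, - 10/17, - 7/18, 0,6,  7, 7, 7.27]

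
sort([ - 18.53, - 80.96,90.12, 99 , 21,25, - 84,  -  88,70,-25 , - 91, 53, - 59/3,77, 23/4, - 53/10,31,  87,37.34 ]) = [-91, - 88,-84, - 80.96, - 25, -59/3,-18.53, - 53/10  ,  23/4, 21,25,31,37.34,53, 70,  77,87, 90.12 , 99]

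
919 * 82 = 75358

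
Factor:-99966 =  -2^1*3^1*16661^1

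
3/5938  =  3/5938  =  0.00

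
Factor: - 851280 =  - 2^4*3^1*5^1*3547^1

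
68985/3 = 22995=22995.00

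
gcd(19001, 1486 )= 1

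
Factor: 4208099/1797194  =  2^( - 1)*31^( - 1 )*41^( -1 )*71^1*101^( - 1)*8467^1 = 601157/256742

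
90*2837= 255330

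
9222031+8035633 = 17257664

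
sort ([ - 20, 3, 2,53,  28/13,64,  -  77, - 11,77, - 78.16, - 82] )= [- 82, - 78.16, - 77, - 20, - 11, 2, 28/13, 3, 53, 64 , 77]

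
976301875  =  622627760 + 353674115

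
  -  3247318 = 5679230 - 8926548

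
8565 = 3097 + 5468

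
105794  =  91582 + 14212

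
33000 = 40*825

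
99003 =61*1623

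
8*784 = 6272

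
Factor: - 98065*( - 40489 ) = 5^1*11^1 *19^1 * 1783^1*2131^1 =3970553785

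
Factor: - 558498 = -2^1 * 3^1*93083^1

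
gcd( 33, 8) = 1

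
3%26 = 3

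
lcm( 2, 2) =2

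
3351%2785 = 566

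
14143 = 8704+5439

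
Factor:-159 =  - 3^1*53^1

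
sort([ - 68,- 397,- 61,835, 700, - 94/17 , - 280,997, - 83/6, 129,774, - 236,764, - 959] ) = [ - 959, - 397, - 280, - 236, - 68,  -  61, - 83/6, - 94/17, 129, 700,  764,774, 835,997 ] 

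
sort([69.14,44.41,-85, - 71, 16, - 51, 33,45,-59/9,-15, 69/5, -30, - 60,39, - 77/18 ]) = [ -85, - 71,  -  60,  -  51, - 30,  -  15, - 59/9,-77/18,69/5,16 , 33,39, 44.41, 45, 69.14]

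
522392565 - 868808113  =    -  346415548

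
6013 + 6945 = 12958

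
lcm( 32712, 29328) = 850512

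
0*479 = 0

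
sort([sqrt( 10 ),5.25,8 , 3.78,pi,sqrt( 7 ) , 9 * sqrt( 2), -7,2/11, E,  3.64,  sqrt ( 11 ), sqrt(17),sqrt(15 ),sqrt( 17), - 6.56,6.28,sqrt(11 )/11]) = [ -7, - 6.56, 2/11,  sqrt( 11) /11, sqrt(7),E, pi  ,  sqrt(10), sqrt(11),3.64, 3.78,sqrt( 15),sqrt(17), sqrt( 17 ), 5.25,6.28,8,9*sqrt( 2)]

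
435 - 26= 409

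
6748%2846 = 1056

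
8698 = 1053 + 7645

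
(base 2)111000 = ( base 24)28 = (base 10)56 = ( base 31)1p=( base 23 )2a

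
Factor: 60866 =2^1*13^1 * 2341^1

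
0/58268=0 = 0.00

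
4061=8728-4667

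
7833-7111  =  722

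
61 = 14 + 47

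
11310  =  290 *39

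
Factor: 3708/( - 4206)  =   - 2^1*3^1  *103^1*701^( - 1 ) = -618/701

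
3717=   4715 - 998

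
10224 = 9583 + 641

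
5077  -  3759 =1318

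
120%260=120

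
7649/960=7649/960 = 7.97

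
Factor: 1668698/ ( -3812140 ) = - 2^(  -  1)* 5^(-1)*239^1*3491^1*190607^(-1 ) = - 834349/1906070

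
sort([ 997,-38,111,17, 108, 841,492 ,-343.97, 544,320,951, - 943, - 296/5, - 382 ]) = [ - 943,-382, - 343.97, - 296/5, - 38,17,108,111, 320,492, 544, 841, 951,997 ]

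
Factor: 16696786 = 2^1 * 31^1*71^1*3793^1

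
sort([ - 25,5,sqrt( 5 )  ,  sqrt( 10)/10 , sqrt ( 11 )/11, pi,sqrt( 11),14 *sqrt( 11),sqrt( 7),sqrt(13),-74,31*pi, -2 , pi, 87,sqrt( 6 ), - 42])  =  [ - 74,  -  42,-25,-2, sqrt( 11)/11,sqrt (10)/10 , sqrt( 5) , sqrt( 6 ),sqrt( 7),pi,pi,sqrt( 11),sqrt(13 ) , 5,14*sqrt(11),87,  31 * pi]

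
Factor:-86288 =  - 2^4*5393^1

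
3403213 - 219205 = 3184008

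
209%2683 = 209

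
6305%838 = 439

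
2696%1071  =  554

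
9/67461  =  3/22487 = 0.00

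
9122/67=136+10/67 = 136.15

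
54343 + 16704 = 71047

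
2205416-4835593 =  -2630177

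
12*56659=679908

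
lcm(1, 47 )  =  47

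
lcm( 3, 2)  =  6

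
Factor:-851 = - 23^1*37^1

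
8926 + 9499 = 18425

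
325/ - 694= - 325/694 = - 0.47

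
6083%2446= 1191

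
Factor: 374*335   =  125290 = 2^1*5^1*11^1*17^1*67^1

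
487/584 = 487/584 = 0.83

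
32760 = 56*585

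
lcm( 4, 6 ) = 12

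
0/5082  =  0 = 0.00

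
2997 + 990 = 3987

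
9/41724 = 1/4636=0.00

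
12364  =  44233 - 31869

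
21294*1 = 21294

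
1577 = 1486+91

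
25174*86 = 2164964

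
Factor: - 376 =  - 2^3*47^1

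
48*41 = 1968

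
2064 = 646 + 1418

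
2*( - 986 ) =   -  1972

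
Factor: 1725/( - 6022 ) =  - 2^(- 1)*3^1*5^2*23^1*3011^ ( - 1)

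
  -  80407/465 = - 173  +  38/465  =  - 172.92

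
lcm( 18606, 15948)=111636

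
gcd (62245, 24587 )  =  1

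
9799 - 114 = 9685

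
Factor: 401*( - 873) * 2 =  - 700146 = -2^1*3^2 * 97^1 *401^1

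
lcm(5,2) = 10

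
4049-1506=2543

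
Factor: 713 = 23^1*31^1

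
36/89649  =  4/9961=0.00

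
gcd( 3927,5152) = 7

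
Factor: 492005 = 5^1*19^1*  5179^1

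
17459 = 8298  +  9161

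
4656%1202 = 1050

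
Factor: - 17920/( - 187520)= 28/293 = 2^2*7^1 *293^( - 1)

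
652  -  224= 428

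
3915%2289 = 1626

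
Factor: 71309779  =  71309779^1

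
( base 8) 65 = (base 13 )41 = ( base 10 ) 53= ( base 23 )27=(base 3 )1222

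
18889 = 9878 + 9011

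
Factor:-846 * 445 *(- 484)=2^3*3^2*5^1*11^2* 47^1*89^1 = 182211480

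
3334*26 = 86684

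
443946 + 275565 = 719511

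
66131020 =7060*9367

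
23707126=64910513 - 41203387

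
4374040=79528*55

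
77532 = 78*994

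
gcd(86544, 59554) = 2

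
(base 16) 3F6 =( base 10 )1014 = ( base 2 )1111110110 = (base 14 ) 526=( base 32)vm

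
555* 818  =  453990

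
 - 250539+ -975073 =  - 1225612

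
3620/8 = 452 + 1/2 = 452.50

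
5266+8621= 13887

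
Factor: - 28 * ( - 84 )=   2^4*3^1*7^2 = 2352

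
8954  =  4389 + 4565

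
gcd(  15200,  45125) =475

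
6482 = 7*926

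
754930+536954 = 1291884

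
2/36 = 1/18=0.06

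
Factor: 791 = 7^1*113^1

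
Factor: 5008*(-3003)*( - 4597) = 2^4 * 3^1 * 7^1*11^1*13^1*313^1*4597^1 = 69134393328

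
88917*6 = 533502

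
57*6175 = 351975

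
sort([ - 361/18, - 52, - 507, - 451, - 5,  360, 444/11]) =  [ - 507,  -  451,-52, - 361/18, - 5,  444/11,360 ] 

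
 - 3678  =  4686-8364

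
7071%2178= 537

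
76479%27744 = 20991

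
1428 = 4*357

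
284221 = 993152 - 708931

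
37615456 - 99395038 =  - 61779582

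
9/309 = 3/103 =0.03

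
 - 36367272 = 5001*( - 7272)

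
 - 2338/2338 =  - 1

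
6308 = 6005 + 303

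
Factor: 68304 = 2^4 * 3^1*1423^1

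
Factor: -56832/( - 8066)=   2^8*3^1*109^ ( - 1)  =  768/109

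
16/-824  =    -  2/103 =-0.02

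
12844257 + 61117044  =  73961301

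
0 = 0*48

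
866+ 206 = 1072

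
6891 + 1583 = 8474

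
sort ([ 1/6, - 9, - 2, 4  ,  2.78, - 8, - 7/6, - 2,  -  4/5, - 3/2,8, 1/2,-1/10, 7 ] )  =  [ - 9, - 8, - 2,-2,  -  3/2, - 7/6, - 4/5, - 1/10,1/6, 1/2, 2.78,4, 7, 8 ] 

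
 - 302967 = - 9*33663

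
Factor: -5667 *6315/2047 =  - 35787105/2047 = - 3^2 * 5^1 * 23^(-1 )*89^( - 1 ) * 421^1 * 1889^1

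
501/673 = 501/673 = 0.74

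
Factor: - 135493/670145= -5^(  -  1 )*7^( - 1 )*23^1* 41^( - 1)*43^1*137^1* 467^(-1)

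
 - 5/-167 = 5/167 = 0.03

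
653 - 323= 330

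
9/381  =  3/127=0.02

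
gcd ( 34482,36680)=14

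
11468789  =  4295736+7173053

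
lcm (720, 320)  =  2880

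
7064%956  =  372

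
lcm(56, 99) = 5544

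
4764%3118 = 1646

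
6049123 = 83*72881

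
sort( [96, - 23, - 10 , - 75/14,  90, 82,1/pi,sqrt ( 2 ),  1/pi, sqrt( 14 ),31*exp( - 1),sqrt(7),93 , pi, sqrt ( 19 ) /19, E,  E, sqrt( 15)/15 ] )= [ - 23,-10, - 75/14, sqrt( 19 ) /19,sqrt(15 )/15, 1/pi,1/pi,sqrt( 2 ),sqrt( 7 ),E, E, pi, sqrt( 14), 31*exp( - 1 ),82,90 , 93, 96 ]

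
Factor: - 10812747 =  - 3^1*11^1*157^1 * 2087^1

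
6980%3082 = 816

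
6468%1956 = 600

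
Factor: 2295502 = 2^1*11^1*151^1*691^1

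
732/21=34+ 6/7=34.86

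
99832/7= 14261 + 5/7 = 14261.71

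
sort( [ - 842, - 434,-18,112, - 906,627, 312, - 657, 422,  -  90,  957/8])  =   [  -  906,-842,  -  657, -434, - 90, - 18, 112,957/8,312, 422, 627]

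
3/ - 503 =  - 1 + 500/503=- 0.01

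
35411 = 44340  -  8929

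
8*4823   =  38584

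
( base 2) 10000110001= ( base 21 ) 292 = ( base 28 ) 1a9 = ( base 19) 2i9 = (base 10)1073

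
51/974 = 51/974 = 0.05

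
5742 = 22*261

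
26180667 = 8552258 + 17628409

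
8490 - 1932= 6558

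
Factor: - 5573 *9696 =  -2^5*3^1*101^1*5573^1 = -54035808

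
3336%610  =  286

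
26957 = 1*26957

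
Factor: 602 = 2^1*7^1*43^1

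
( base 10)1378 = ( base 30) 1FS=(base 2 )10101100010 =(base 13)820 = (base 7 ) 4006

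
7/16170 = 1/2310 = 0.00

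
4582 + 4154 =8736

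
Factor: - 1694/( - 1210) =5^( - 1 )*7^1  =  7/5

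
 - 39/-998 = 39/998 = 0.04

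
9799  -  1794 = 8005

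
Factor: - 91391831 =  - 8273^1*11047^1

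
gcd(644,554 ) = 2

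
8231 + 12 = 8243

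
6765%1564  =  509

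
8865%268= 21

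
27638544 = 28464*971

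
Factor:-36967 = -7^1  *  5281^1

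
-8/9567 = - 8/9567 =- 0.00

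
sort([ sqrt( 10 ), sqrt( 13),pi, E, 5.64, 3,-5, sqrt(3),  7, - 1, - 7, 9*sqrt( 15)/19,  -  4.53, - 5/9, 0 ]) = [-7, - 5 , - 4.53,-1,- 5/9 , 0, sqrt( 3 ),9*sqrt( 15)/19, E,3, pi, sqrt(10 ),sqrt( 13 )  ,  5.64,7]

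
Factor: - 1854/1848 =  - 309/308 = - 2^( - 2) * 3^1*7^(-1) * 11^( - 1)*103^1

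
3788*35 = 132580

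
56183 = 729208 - 673025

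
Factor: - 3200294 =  - 2^1*151^1*10597^1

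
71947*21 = 1510887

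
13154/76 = 6577/38 = 173.08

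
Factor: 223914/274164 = 2^( - 1 )*11^( - 1)*31^( - 1 ) * 557^1 = 557/682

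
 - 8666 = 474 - 9140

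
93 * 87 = 8091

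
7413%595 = 273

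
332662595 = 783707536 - 451044941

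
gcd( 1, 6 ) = 1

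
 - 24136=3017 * (  -  8)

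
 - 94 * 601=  - 56494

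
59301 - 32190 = 27111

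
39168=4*9792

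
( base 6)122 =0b110010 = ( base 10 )50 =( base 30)1K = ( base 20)2a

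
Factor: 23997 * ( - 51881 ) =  - 3^1* 19^1*29^1 * 421^1*1789^1 = - 1244988357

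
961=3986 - 3025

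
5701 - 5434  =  267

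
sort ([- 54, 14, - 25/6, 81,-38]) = [- 54,-38 ,- 25/6, 14,  81 ]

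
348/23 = 348/23  =  15.13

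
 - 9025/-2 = 4512+1/2=4512.50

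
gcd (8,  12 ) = 4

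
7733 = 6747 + 986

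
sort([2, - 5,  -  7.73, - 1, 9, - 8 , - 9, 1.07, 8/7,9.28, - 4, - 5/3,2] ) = [ - 9,-8, - 7.73, - 5, - 4, - 5/3, - 1, 1.07, 8/7, 2, 2,9, 9.28]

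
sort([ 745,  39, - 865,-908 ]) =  [ - 908, - 865, 39, 745 ] 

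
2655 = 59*45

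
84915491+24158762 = 109074253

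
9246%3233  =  2780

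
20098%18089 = 2009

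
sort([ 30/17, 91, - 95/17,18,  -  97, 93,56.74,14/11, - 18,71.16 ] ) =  [ - 97,-18, - 95/17, 14/11,30/17, 18,56.74,71.16,91, 93]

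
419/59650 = 419/59650= 0.01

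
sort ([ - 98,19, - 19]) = [  -  98 , - 19,19]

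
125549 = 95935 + 29614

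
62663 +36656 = 99319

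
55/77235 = 11/15447 = 0.00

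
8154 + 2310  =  10464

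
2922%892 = 246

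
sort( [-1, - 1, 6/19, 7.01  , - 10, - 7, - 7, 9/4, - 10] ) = [ - 10, - 10, - 7, - 7 , - 1, - 1,  6/19, 9/4, 7.01 ]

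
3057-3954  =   - 897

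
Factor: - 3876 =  - 2^2*3^1 * 17^1 * 19^1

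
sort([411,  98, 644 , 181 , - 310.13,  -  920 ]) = [ - 920, - 310.13, 98, 181, 411,  644 ] 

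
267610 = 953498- 685888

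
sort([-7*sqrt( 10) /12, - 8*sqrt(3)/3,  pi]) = [ - 8*sqrt ( 3)/3, - 7 * sqrt(10 )/12, pi ]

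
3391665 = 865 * 3921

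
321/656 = 321/656 = 0.49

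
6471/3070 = 2 + 331/3070= 2.11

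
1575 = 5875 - 4300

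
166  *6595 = 1094770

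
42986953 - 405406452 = -362419499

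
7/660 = 7/660 = 0.01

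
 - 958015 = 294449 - 1252464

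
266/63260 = 133/31630 = 0.00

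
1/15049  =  1/15049= 0.00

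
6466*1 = 6466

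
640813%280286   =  80241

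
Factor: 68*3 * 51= 10404 = 2^2*3^2*17^2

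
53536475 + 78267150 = 131803625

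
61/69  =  61/69 = 0.88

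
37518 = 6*6253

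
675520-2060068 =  - 1384548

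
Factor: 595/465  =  3^( - 1 )*7^1*17^1*31^( - 1 ) =119/93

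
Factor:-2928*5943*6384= -111088647936 = - 2^8 * 3^3*7^2*19^1* 61^1* 283^1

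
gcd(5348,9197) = 1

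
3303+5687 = 8990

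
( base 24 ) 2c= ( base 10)60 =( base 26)28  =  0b111100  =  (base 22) 2g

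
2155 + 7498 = 9653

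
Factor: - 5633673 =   -  3^1*1877891^1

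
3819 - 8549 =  - 4730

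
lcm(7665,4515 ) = 329595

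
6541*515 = 3368615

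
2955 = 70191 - 67236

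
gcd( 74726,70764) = 2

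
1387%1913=1387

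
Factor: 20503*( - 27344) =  - 2^4*7^1*29^1*101^1*1709^1= -560634032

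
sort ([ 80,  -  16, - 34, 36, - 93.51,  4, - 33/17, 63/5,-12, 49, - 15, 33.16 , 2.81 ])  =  [-93.51, - 34,  -  16, - 15, - 12,  -  33/17,2.81 , 4 , 63/5 , 33.16 , 36,49,80]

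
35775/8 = 4471 + 7/8 = 4471.88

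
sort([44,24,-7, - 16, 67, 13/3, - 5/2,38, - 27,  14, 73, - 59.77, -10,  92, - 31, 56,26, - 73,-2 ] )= [ - 73, - 59.77, - 31, - 27, - 16, - 10, - 7, - 5/2, - 2,13/3,14,24,26,38,  44 , 56,67,  73,92]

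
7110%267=168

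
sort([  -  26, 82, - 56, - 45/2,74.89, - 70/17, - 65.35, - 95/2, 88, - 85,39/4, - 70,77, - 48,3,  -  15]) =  [ - 85, - 70, - 65.35, - 56, - 48,  -  95/2, - 26, - 45/2, - 15, - 70/17,3,39/4,74.89,77,82, 88]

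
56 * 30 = 1680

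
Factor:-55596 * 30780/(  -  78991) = 1711244880/78991= 2^4 * 3^5*5^1*11^( - 1) * 19^1 * 41^1*43^(  -  1) * 113^1*167^ (-1 )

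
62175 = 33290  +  28885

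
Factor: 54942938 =2^1*27471469^1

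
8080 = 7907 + 173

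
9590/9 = 1065 + 5/9 = 1065.56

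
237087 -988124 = -751037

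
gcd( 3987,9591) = 3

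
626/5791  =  626/5791 = 0.11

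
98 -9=89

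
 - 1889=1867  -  3756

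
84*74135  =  6227340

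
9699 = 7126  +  2573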